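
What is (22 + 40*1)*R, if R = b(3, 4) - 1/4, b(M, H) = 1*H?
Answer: 465/2 ≈ 232.50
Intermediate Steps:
b(M, H) = H
R = 15/4 (R = 4 - 1/4 = 4 - 1*¼ = 4 - ¼ = 15/4 ≈ 3.7500)
(22 + 40*1)*R = (22 + 40*1)*(15/4) = (22 + 40)*(15/4) = 62*(15/4) = 465/2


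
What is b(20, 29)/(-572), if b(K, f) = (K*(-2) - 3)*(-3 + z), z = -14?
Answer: -731/572 ≈ -1.2780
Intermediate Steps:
b(K, f) = 51 + 34*K (b(K, f) = (K*(-2) - 3)*(-3 - 14) = (-2*K - 3)*(-17) = (-3 - 2*K)*(-17) = 51 + 34*K)
b(20, 29)/(-572) = (51 + 34*20)/(-572) = (51 + 680)*(-1/572) = 731*(-1/572) = -731/572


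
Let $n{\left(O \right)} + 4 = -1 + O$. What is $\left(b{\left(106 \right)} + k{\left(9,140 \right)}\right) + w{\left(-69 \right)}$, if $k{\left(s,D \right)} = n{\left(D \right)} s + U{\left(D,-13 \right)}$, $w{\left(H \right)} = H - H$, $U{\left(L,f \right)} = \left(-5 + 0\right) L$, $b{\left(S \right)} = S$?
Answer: $621$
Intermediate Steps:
$n{\left(O \right)} = -5 + O$ ($n{\left(O \right)} = -4 + \left(-1 + O\right) = -5 + O$)
$U{\left(L,f \right)} = - 5 L$
$w{\left(H \right)} = 0$
$k{\left(s,D \right)} = - 5 D + s \left(-5 + D\right)$ ($k{\left(s,D \right)} = \left(-5 + D\right) s - 5 D = s \left(-5 + D\right) - 5 D = - 5 D + s \left(-5 + D\right)$)
$\left(b{\left(106 \right)} + k{\left(9,140 \right)}\right) + w{\left(-69 \right)} = \left(106 + \left(\left(-5\right) 140 + 9 \left(-5 + 140\right)\right)\right) + 0 = \left(106 + \left(-700 + 9 \cdot 135\right)\right) + 0 = \left(106 + \left(-700 + 1215\right)\right) + 0 = \left(106 + 515\right) + 0 = 621 + 0 = 621$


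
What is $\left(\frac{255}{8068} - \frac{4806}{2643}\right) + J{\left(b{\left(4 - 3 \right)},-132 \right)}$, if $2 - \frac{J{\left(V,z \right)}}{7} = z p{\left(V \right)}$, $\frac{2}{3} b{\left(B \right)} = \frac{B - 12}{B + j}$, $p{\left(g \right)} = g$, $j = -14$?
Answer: $\frac{109495700971}{92402804} \approx 1185.0$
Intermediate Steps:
$b{\left(B \right)} = \frac{3 \left(-12 + B\right)}{2 \left(-14 + B\right)}$ ($b{\left(B \right)} = \frac{3 \frac{B - 12}{B - 14}}{2} = \frac{3 \frac{-12 + B}{-14 + B}}{2} = \frac{3 \left(-12 + B\right)}{2 \left(-14 + B\right)}$)
$J{\left(V,z \right)} = 14 - 7 V z$ ($J{\left(V,z \right)} = 14 - 7 z V = 14 - 7 V z$)
$\left(\frac{255}{8068} - \frac{4806}{2643}\right) + J{\left(b{\left(4 - 3 \right)},-132 \right)} = \left(\frac{255}{8068} - \frac{4806}{2643}\right) - \left(-14 + 7 \frac{3 \left(-12 + \left(4 - 3\right)\right)}{2 \left(-14 + \left(4 - 3\right)\right)} \left(-132\right)\right) = \left(255 \cdot \frac{1}{8068} - \frac{1602}{881}\right) - \left(-14 + 7 \frac{3 \left(-12 + \left(4 - 3\right)\right)}{2 \left(-14 + \left(4 - 3\right)\right)} \left(-132\right)\right) = \left(\frac{255}{8068} - \frac{1602}{881}\right) - \left(-14 + 7 \frac{3 \left(-12 + 1\right)}{2 \left(-14 + 1\right)} \left(-132\right)\right) = - \frac{12700281}{7107908} - \left(-14 + 7 \cdot \frac{3}{2} \frac{1}{-13} \left(-11\right) \left(-132\right)\right) = - \frac{12700281}{7107908} - \left(-14 + 7 \cdot \frac{3}{2} \left(- \frac{1}{13}\right) \left(-11\right) \left(-132\right)\right) = - \frac{12700281}{7107908} - \left(-14 + \frac{231}{26} \left(-132\right)\right) = - \frac{12700281}{7107908} + \left(14 + \frac{15246}{13}\right) = - \frac{12700281}{7107908} + \frac{15428}{13} = \frac{109495700971}{92402804}$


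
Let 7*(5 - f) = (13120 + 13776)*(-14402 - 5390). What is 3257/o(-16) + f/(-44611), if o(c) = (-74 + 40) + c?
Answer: -27633369539/15613850 ≈ -1769.8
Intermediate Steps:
o(c) = -34 + c
f = 532325667/7 (f = 5 - (13120 + 13776)*(-14402 - 5390)/7 = 5 - 26896*(-19792)/7 = 5 - ⅐*(-532325632) = 5 + 532325632/7 = 532325667/7 ≈ 7.6046e+7)
3257/o(-16) + f/(-44611) = 3257/(-34 - 16) + (532325667/7)/(-44611) = 3257/(-50) + (532325667/7)*(-1/44611) = 3257*(-1/50) - 532325667/312277 = -3257/50 - 532325667/312277 = -27633369539/15613850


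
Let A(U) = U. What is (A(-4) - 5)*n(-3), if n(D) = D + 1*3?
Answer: 0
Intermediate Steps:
n(D) = 3 + D (n(D) = D + 3 = 3 + D)
(A(-4) - 5)*n(-3) = (-4 - 5)*(3 - 3) = -9*0 = 0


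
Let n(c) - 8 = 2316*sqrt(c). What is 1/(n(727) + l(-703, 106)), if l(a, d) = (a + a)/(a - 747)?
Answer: -4714675/2049686898580991 + 1217347500*sqrt(727)/2049686898580991 ≈ 1.6012e-5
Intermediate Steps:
n(c) = 8 + 2316*sqrt(c)
l(a, d) = 2*a/(-747 + a) (l(a, d) = (2*a)/(-747 + a) = 2*a/(-747 + a))
1/(n(727) + l(-703, 106)) = 1/((8 + 2316*sqrt(727)) + 2*(-703)/(-747 - 703)) = 1/((8 + 2316*sqrt(727)) + 2*(-703)/(-1450)) = 1/((8 + 2316*sqrt(727)) + 2*(-703)*(-1/1450)) = 1/((8 + 2316*sqrt(727)) + 703/725) = 1/(6503/725 + 2316*sqrt(727))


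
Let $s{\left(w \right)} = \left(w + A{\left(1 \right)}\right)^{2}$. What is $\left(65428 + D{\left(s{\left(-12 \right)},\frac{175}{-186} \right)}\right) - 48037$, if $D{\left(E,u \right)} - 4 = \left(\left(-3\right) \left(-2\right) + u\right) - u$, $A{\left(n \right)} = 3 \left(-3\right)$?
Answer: $17401$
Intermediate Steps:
$A{\left(n \right)} = -9$
$s{\left(w \right)} = \left(-9 + w\right)^{2}$ ($s{\left(w \right)} = \left(w - 9\right)^{2} = \left(-9 + w\right)^{2}$)
$D{\left(E,u \right)} = 10$ ($D{\left(E,u \right)} = 4 + \left(\left(\left(-3\right) \left(-2\right) + u\right) - u\right) = 4 + \left(\left(6 + u\right) - u\right) = 4 + 6 = 10$)
$\left(65428 + D{\left(s{\left(-12 \right)},\frac{175}{-186} \right)}\right) - 48037 = \left(65428 + 10\right) - 48037 = 65438 - 48037 = 17401$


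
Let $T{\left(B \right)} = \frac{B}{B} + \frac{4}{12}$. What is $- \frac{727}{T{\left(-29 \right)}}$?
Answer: $- \frac{2181}{4} \approx -545.25$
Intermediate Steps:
$T{\left(B \right)} = \frac{4}{3}$ ($T{\left(B \right)} = 1 + 4 \cdot \frac{1}{12} = 1 + \frac{1}{3} = \frac{4}{3}$)
$- \frac{727}{T{\left(-29 \right)}} = - \frac{727}{\frac{4}{3}} = \left(-727\right) \frac{3}{4} = - \frac{2181}{4}$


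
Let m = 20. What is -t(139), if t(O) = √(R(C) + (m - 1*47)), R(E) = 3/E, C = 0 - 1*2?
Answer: -I*√114/2 ≈ -5.3385*I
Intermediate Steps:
C = -2 (C = 0 - 2 = -2)
t(O) = I*√114/2 (t(O) = √(3/(-2) + (20 - 1*47)) = √(3*(-½) + (20 - 47)) = √(-3/2 - 27) = √(-57/2) = I*√114/2)
-t(139) = -I*√114/2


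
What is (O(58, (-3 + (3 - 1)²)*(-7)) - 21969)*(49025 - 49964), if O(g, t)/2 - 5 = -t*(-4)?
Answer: 20672085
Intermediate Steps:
O(g, t) = 10 + 8*t (O(g, t) = 10 + 2*(-t*(-4)) = 10 + 2*(4*t) = 10 + 8*t)
(O(58, (-3 + (3 - 1)²)*(-7)) - 21969)*(49025 - 49964) = ((10 + 8*((-3 + (3 - 1)²)*(-7))) - 21969)*(49025 - 49964) = ((10 + 8*((-3 + 2²)*(-7))) - 21969)*(-939) = ((10 + 8*((-3 + 4)*(-7))) - 21969)*(-939) = ((10 + 8*(1*(-7))) - 21969)*(-939) = ((10 + 8*(-7)) - 21969)*(-939) = ((10 - 56) - 21969)*(-939) = (-46 - 21969)*(-939) = -22015*(-939) = 20672085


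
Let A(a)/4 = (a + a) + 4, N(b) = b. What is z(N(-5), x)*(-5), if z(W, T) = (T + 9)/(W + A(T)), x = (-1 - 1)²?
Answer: -65/43 ≈ -1.5116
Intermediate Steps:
x = 4 (x = (-2)² = 4)
A(a) = 16 + 8*a (A(a) = 4*((a + a) + 4) = 4*(2*a + 4) = 4*(4 + 2*a) = 16 + 8*a)
z(W, T) = (9 + T)/(16 + W + 8*T) (z(W, T) = (T + 9)/(W + (16 + 8*T)) = (9 + T)/(16 + W + 8*T))
z(N(-5), x)*(-5) = ((9 + 4)/(16 - 5 + 8*4))*(-5) = (13/(16 - 5 + 32))*(-5) = (13/43)*(-5) = -65/43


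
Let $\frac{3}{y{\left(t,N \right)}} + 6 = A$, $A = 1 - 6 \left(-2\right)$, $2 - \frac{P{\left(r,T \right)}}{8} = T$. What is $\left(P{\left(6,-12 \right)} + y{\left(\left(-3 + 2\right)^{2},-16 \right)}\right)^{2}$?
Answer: $\frac{619369}{49} \approx 12640.0$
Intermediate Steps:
$P{\left(r,T \right)} = 16 - 8 T$
$A = 13$ ($A = 1 - -12 = 1 + 12 = 13$)
$y{\left(t,N \right)} = \frac{3}{7}$ ($y{\left(t,N \right)} = \frac{3}{-6 + 13} = \frac{3}{7}$)
$\left(P{\left(6,-12 \right)} + y{\left(\left(-3 + 2\right)^{2},-16 \right)}\right)^{2} = \left(\left(16 - -96\right) + \frac{3}{7}\right)^{2} = \left(\left(16 + 96\right) + \frac{3}{7}\right)^{2} = \left(112 + \frac{3}{7}\right)^{2} = \left(\frac{787}{7}\right)^{2} = \frac{619369}{49}$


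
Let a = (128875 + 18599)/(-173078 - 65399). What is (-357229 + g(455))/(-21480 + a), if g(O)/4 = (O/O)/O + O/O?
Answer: 38761424623967/2330798212470 ≈ 16.630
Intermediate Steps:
a = -147474/238477 (a = 147474/(-238477) = 147474*(-1/238477) = -147474/238477 ≈ -0.61840)
g(O) = 4 + 4/O (g(O) = 4*((O/O)/O + O/O) = 4*(1/O + 1) = 4*(1 + 1/O) = 4 + 4/O)
(-357229 + g(455))/(-21480 + a) = (-357229 + (4 + 4/455))/(-21480 - 147474/238477) = (-357229 + (4 + 4*(1/455)))/(-5122633434/238477) = (-357229 + (4 + 4/455))*(-238477/5122633434) = (-357229 + 1824/455)*(-238477/5122633434) = -162537371/455*(-238477/5122633434) = 38761424623967/2330798212470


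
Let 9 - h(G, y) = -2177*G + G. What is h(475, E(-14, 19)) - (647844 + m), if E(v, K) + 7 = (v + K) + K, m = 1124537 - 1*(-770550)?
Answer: -1509322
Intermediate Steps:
m = 1895087 (m = 1124537 + 770550 = 1895087)
E(v, K) = -7 + v + 2*K (E(v, K) = -7 + ((v + K) + K) = -7 + ((K + v) + K) = -7 + (v + 2*K) = -7 + v + 2*K)
h(G, y) = 9 + 2176*G (h(G, y) = 9 - (-2177*G + G) = 9 - (-2176)*G = 9 + 2176*G)
h(475, E(-14, 19)) - (647844 + m) = (9 + 2176*475) - (647844 + 1895087) = (9 + 1033600) - 1*2542931 = 1033609 - 2542931 = -1509322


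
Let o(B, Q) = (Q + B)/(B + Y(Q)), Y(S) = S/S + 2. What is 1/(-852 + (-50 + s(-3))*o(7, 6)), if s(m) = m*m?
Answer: -10/9053 ≈ -0.0011046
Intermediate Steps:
Y(S) = 3 (Y(S) = 1 + 2 = 3)
s(m) = m**2
o(B, Q) = (B + Q)/(3 + B) (o(B, Q) = (Q + B)/(B + 3) = (B + Q)/(3 + B))
1/(-852 + (-50 + s(-3))*o(7, 6)) = 1/(-852 + (-50 + (-3)**2)*((7 + 6)/(3 + 7))) = 1/(-852 + (-50 + 9)*(13/10)) = 1/(-852 - 41*13/10) = 1/(-852 - 533/10) = 1/(-9053/10) = -10/9053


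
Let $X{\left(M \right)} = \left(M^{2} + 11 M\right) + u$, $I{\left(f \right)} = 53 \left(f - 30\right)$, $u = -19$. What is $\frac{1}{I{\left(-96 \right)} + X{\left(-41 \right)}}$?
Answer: $- \frac{1}{5467} \approx -0.00018292$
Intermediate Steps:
$I{\left(f \right)} = -1590 + 53 f$ ($I{\left(f \right)} = 53 \left(-30 + f\right) = -1590 + 53 f$)
$X{\left(M \right)} = -19 + M^{2} + 11 M$ ($X{\left(M \right)} = \left(M^{2} + 11 M\right) - 19 = -19 + M^{2} + 11 M$)
$\frac{1}{I{\left(-96 \right)} + X{\left(-41 \right)}} = \frac{1}{\left(-1590 + 53 \left(-96\right)\right) + \left(-19 + \left(-41\right)^{2} + 11 \left(-41\right)\right)} = \frac{1}{\left(-1590 - 5088\right) - -1211} = \frac{1}{-6678 + 1211} = \frac{1}{-5467} = - \frac{1}{5467}$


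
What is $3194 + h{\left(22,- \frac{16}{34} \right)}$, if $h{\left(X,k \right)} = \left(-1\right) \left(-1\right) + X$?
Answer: $3217$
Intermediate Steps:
$h{\left(X,k \right)} = 1 + X$
$3194 + h{\left(22,- \frac{16}{34} \right)} = 3194 + \left(1 + 22\right) = 3194 + 23 = 3217$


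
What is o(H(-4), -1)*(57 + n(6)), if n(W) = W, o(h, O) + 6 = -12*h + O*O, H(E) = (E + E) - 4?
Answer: 8757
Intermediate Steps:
H(E) = -4 + 2*E (H(E) = 2*E - 4 = -4 + 2*E)
o(h, O) = -6 + O² - 12*h (o(h, O) = -6 + (-12*h + O*O) = -6 + (-12*h + O²) = -6 + (O² - 12*h) = -6 + O² - 12*h)
o(H(-4), -1)*(57 + n(6)) = (-6 + (-1)² - 12*(-4 + 2*(-4)))*(57 + 6) = (-6 + 1 - 12*(-4 - 8))*63 = (-6 + 1 - 12*(-12))*63 = (-6 + 1 + 144)*63 = 139*63 = 8757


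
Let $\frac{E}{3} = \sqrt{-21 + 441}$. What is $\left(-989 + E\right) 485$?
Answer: $-479665 + 2910 \sqrt{105} \approx -4.4985 \cdot 10^{5}$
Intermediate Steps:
$E = 6 \sqrt{105}$ ($E = 3 \sqrt{-21 + 441} = 3 \sqrt{420} = 3 \cdot 2 \sqrt{105} = 6 \sqrt{105} \approx 61.482$)
$\left(-989 + E\right) 485 = \left(-989 + 6 \sqrt{105}\right) 485 = -479665 + 2910 \sqrt{105}$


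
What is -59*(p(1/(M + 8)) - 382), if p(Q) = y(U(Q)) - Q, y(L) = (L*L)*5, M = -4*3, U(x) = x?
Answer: 360077/16 ≈ 22505.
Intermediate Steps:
M = -12
y(L) = 5*L**2 (y(L) = L**2*5 = 5*L**2)
p(Q) = -Q + 5*Q**2 (p(Q) = 5*Q**2 - Q = -Q + 5*Q**2)
-59*(p(1/(M + 8)) - 382) = -59*((-1 + 5/(-12 + 8))/(-12 + 8) - 382) = -59*((-1 + 5/(-4))/(-4) - 382) = -59*(-(-1 + 5*(-1/4))/4 - 382) = -59*(-(-1 - 5/4)/4 - 382) = -59*(-1/4*(-9/4) - 382) = -59*(9/16 - 382) = -59*(-6103/16) = 360077/16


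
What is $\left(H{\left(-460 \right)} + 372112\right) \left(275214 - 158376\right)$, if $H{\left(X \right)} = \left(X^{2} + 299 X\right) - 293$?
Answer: $52095610602$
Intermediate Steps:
$H{\left(X \right)} = -293 + X^{2} + 299 X$
$\left(H{\left(-460 \right)} + 372112\right) \left(275214 - 158376\right) = \left(\left(-293 + \left(-460\right)^{2} + 299 \left(-460\right)\right) + 372112\right) \left(275214 - 158376\right) = \left(\left(-293 + 211600 - 137540\right) + 372112\right) 116838 = \left(73767 + 372112\right) 116838 = 445879 \cdot 116838 = 52095610602$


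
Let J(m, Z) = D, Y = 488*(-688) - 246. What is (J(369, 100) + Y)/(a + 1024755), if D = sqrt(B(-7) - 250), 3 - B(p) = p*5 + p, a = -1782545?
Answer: 33599/75779 - I*sqrt(205)/757790 ≈ 0.44338 - 1.8894e-5*I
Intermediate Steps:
B(p) = 3 - 6*p (B(p) = 3 - (p*5 + p) = 3 - (5*p + p) = 3 - 6*p)
Y = -335990 (Y = -335744 - 246 = -335990)
D = I*sqrt(205) (D = sqrt((3 - 6*(-7)) - 250) = sqrt((3 + 42) - 250) = sqrt(45 - 250) = sqrt(-205) = I*sqrt(205) ≈ 14.318*I)
J(m, Z) = I*sqrt(205)
(J(369, 100) + Y)/(a + 1024755) = (I*sqrt(205) - 335990)/(-1782545 + 1024755) = (-335990 + I*sqrt(205))/(-757790) = (-335990 + I*sqrt(205))*(-1/757790) = 33599/75779 - I*sqrt(205)/757790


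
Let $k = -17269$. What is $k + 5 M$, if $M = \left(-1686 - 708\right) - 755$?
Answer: $-33014$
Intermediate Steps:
$M = -3149$ ($M = -2394 - 755 = -3149$)
$k + 5 M = -17269 + 5 \left(-3149\right) = -17269 - 15745 = -33014$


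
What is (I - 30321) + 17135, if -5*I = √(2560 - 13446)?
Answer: -13186 - I*√10886/5 ≈ -13186.0 - 20.867*I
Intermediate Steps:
I = -I*√10886/5 (I = -√(2560 - 13446)/5 = -I*√10886/5 ≈ -20.867*I)
(I - 30321) + 17135 = (-I*√10886/5 - 30321) + 17135 = (-30321 - I*√10886/5) + 17135 = -13186 - I*√10886/5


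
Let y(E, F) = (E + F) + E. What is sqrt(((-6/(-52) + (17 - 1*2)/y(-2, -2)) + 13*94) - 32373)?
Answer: I*sqrt(5264922)/13 ≈ 176.5*I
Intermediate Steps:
y(E, F) = F + 2*E
sqrt(((-6/(-52) + (17 - 1*2)/y(-2, -2)) + 13*94) - 32373) = sqrt(((-6/(-52) + (17 - 1*2)/(-2 + 2*(-2))) + 13*94) - 32373) = sqrt(((-6*(-1/52) + (17 - 2)/(-2 - 4)) + 1222) - 32373) = sqrt(((3/26 + 15/(-6)) + 1222) - 32373) = sqrt(((3/26 + 15*(-1/6)) + 1222) - 32373) = sqrt(((3/26 - 5/2) + 1222) - 32373) = sqrt((-31/13 + 1222) - 32373) = sqrt(15855/13 - 32373) = sqrt(-404994/13) = I*sqrt(5264922)/13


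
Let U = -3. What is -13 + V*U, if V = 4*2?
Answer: -37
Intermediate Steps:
V = 8
-13 + V*U = -13 + 8*(-3) = -13 - 24 = -37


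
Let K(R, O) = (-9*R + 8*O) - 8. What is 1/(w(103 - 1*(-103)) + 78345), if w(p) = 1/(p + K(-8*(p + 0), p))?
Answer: 16678/1306637911 ≈ 1.2764e-5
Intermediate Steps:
K(R, O) = -8 - 9*R + 8*O
w(p) = 1/(-8 + 81*p) (w(p) = 1/(p + (-8 - (-72)*(p + 0) + 8*p)) = 1/(p + (-8 - (-72)*p + 8*p)) = 1/(p + (-8 + 72*p + 8*p)) = 1/(p + (-8 + 80*p)) = 1/(-8 + 81*p))
1/(w(103 - 1*(-103)) + 78345) = 1/(1/(-8 + 81*(103 - 1*(-103))) + 78345) = 1/(1/(-8 + 81*(103 + 103)) + 78345) = 1/(1/(-8 + 81*206) + 78345) = 1/(1/(-8 + 16686) + 78345) = 1/(1/16678 + 78345) = 1/(1306637911/16678) = 16678/1306637911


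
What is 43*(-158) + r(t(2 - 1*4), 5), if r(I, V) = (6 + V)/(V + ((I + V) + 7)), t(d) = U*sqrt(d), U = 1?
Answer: (-6794*sqrt(2) + 115487*I)/(sqrt(2) - 17*I) ≈ -6793.4 - 0.053458*I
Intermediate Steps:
t(d) = sqrt(d) (t(d) = 1*sqrt(d) = sqrt(d))
r(I, V) = (6 + V)/(7 + I + 2*V) (r(I, V) = (6 + V)/(V + (7 + I + V)) = (6 + V)/(7 + I + 2*V))
43*(-158) + r(t(2 - 1*4), 5) = 43*(-158) + (6 + 5)/(7 + sqrt(2 - 1*4) + 2*5) = -6794 + 11/(7 + sqrt(2 - 4) + 10) = -6794 + 11/(7 + sqrt(-2) + 10) = -6794 + 11/(7 + I*sqrt(2) + 10) = -6794 + 11/(17 + I*sqrt(2))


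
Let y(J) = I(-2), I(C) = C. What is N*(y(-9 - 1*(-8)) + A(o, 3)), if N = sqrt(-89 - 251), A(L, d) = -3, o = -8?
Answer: -10*I*sqrt(85) ≈ -92.195*I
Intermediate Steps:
y(J) = -2
N = 2*I*sqrt(85) (N = sqrt(-340) = 2*I*sqrt(85) ≈ 18.439*I)
N*(y(-9 - 1*(-8)) + A(o, 3)) = (2*I*sqrt(85))*(-2 - 3) = (2*I*sqrt(85))*(-5) = -10*I*sqrt(85)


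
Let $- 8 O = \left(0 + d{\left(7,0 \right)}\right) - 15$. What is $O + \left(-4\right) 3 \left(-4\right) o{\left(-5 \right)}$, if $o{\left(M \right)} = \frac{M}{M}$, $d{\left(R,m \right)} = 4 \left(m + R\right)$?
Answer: $\frac{371}{8} \approx 46.375$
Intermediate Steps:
$d{\left(R,m \right)} = 4 R + 4 m$ ($d{\left(R,m \right)} = 4 \left(R + m\right) = 4 R + 4 m$)
$o{\left(M \right)} = 1$
$O = - \frac{13}{8}$ ($O = - \frac{\left(0 + \left(4 \cdot 7 + 4 \cdot 0\right)\right) - 15}{8} = - \frac{\left(0 + \left(28 + 0\right)\right) - 15}{8} = - \frac{\left(0 + 28\right) - 15}{8} = - \frac{28 - 15}{8} = \left(- \frac{1}{8}\right) 13 = - \frac{13}{8} \approx -1.625$)
$O + \left(-4\right) 3 \left(-4\right) o{\left(-5 \right)} = - \frac{13}{8} + \left(-4\right) 3 \left(-4\right) 1 = - \frac{13}{8} + \left(-12\right) \left(-4\right) 1 = - \frac{13}{8} + 48 \cdot 1 = - \frac{13}{8} + 48 = \frac{371}{8}$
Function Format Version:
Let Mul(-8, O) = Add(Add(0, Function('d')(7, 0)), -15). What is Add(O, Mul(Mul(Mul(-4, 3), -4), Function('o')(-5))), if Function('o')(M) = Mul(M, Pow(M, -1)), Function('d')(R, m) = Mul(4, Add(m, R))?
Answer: Rational(371, 8) ≈ 46.375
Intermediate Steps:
Function('d')(R, m) = Add(Mul(4, R), Mul(4, m)) (Function('d')(R, m) = Mul(4, Add(R, m)) = Add(Mul(4, R), Mul(4, m)))
Function('o')(M) = 1
O = Rational(-13, 8) (O = Mul(Rational(-1, 8), Add(Add(0, Add(Mul(4, 7), Mul(4, 0))), -15)) = Mul(Rational(-1, 8), Add(Add(0, Add(28, 0)), -15)) = Mul(Rational(-1, 8), Add(Add(0, 28), -15)) = Mul(Rational(-1, 8), Add(28, -15)) = Mul(Rational(-1, 8), 13) = Rational(-13, 8) ≈ -1.6250)
Add(O, Mul(Mul(Mul(-4, 3), -4), Function('o')(-5))) = Add(Rational(-13, 8), Mul(Mul(Mul(-4, 3), -4), 1)) = Add(Rational(-13, 8), Mul(Mul(-12, -4), 1)) = Add(Rational(-13, 8), Mul(48, 1)) = Add(Rational(-13, 8), 48) = Rational(371, 8)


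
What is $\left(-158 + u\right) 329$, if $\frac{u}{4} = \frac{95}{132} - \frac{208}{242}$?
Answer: $- \frac{18936253}{363} \approx -52166.0$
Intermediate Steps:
$u = - \frac{203}{363}$ ($u = 4 \left(\frac{95}{132} - \frac{208}{242}\right) = 4 \left(95 \cdot \frac{1}{132} - \frac{104}{121}\right) = 4 \left(\frac{95}{132} - \frac{104}{121}\right) = 4 \left(- \frac{203}{1452}\right) = - \frac{203}{363} \approx -0.55923$)
$\left(-158 + u\right) 329 = \left(-158 - \frac{203}{363}\right) 329 = \left(- \frac{57557}{363}\right) 329 = - \frac{18936253}{363}$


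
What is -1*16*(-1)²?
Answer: -16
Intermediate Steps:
-1*16*(-1)² = -16*1 = -16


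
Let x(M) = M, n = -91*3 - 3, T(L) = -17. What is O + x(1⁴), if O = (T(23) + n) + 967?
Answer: 675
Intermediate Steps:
n = -276 (n = -13*21 - 3 = -273 - 3 = -276)
O = 674 (O = (-17 - 276) + 967 = -293 + 967 = 674)
O + x(1⁴) = 674 + 1⁴ = 674 + 1 = 675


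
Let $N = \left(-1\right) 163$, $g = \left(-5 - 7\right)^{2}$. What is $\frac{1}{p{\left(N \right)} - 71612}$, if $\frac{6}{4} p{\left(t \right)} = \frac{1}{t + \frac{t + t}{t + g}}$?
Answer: $- \frac{8313}{595310594} \approx -1.3964 \cdot 10^{-5}$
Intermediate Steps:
$g = 144$ ($g = \left(-12\right)^{2} = 144$)
$N = -163$
$p{\left(t \right)} = \frac{2}{3 \left(t + \frac{2 t}{144 + t}\right)}$ ($p{\left(t \right)} = \frac{2}{3 \left(t + \frac{t + t}{t + 144}\right)} = \frac{2}{3 \left(t + \frac{2 t}{144 + t}\right)}$)
$\frac{1}{p{\left(N \right)} - 71612} = \frac{1}{\frac{2 \left(144 - 163\right)}{3 \left(-163\right) \left(146 - 163\right)} - 71612} = \frac{1}{\frac{2}{3} \left(- \frac{1}{163}\right) \frac{1}{-17} \left(-19\right) - 71612} = \frac{1}{\frac{2}{3} \left(- \frac{1}{163}\right) \left(- \frac{1}{17}\right) \left(-19\right) - 71612} = \frac{1}{- \frac{38}{8313} - 71612} = \frac{1}{- \frac{595310594}{8313}} = - \frac{8313}{595310594}$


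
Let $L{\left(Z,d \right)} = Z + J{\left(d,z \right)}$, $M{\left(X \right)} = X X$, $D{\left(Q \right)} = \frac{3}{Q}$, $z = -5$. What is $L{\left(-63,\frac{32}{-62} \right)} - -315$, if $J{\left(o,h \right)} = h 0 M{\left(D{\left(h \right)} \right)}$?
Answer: $252$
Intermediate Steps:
$M{\left(X \right)} = X^{2}$
$J{\left(o,h \right)} = 0$ ($J{\left(o,h \right)} = h 0 \left(\frac{3}{h}\right)^{2} = 0 \frac{9}{h^{2}} = 0$)
$L{\left(Z,d \right)} = Z$ ($L{\left(Z,d \right)} = Z + 0 = Z$)
$L{\left(-63,\frac{32}{-62} \right)} - -315 = -63 - -315 = -63 + 315 = 252$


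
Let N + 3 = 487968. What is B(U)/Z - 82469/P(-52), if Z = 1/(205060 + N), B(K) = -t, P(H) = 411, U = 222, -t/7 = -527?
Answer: -1050750033944/411 ≈ -2.5566e+9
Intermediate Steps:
t = 3689 (t = -7*(-527) = 3689)
B(K) = -3689 (B(K) = -1*3689 = -3689)
N = 487965 (N = -3 + 487968 = 487965)
Z = 1/693025 (Z = 1/(205060 + 487965) = 1/693025 ≈ 1.4429e-6)
B(U)/Z - 82469/P(-52) = -3689/1/693025 - 82469/411 = -3689*693025 - 82469*1/411 = -2556569225 - 82469/411 = -1050750033944/411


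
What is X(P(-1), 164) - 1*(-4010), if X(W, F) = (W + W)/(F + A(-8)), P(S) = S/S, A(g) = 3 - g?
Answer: 701752/175 ≈ 4010.0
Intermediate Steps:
P(S) = 1
X(W, F) = 2*W/(11 + F) (X(W, F) = (W + W)/(F + (3 - 1*(-8))) = (2*W)/(F + (3 + 8)) = (2*W)/(F + 11) = (2*W)/(11 + F) = 2*W/(11 + F))
X(P(-1), 164) - 1*(-4010) = 2*1/(11 + 164) - 1*(-4010) = 2*1/175 + 4010 = 2*1*(1/175) + 4010 = 2/175 + 4010 = 701752/175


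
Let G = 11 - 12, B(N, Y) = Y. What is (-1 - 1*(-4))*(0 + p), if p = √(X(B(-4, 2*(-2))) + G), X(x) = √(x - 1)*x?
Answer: 3*√(-1 - 4*I*√5) ≈ 6.0 - 6.7082*I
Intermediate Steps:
G = -1
X(x) = x*√(-1 + x) (X(x) = √(-1 + x)*x = x*√(-1 + x))
p = √(-1 - 4*I*√5) (p = √((2*(-2))*√(-1 + 2*(-2)) - 1) = √(-4*√(-1 - 4) - 1) = √(-4*I*√5 - 1) = √(-1 - 4*I*√5) ≈ 2.0 - 2.2361*I)
(-1 - 1*(-4))*(0 + p) = (-1 - 1*(-4))*(0 + √(-1 - 4*I*√5)) = (-1 + 4)*√(-1 - 4*I*√5) = 3*√(-1 - 4*I*√5)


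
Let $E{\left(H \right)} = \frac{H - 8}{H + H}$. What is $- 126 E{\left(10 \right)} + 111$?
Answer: $\frac{492}{5} \approx 98.4$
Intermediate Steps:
$E{\left(H \right)} = \frac{-8 + H}{2 H}$
$- 126 E{\left(10 \right)} + 111 = - 126 \frac{-8 + 10}{2 \cdot 10} + 111 = - 126 \cdot \frac{1}{2} \cdot \frac{1}{10} \cdot 2 + 111 = \left(-126\right) \frac{1}{10} + 111 = - \frac{63}{5} + 111 = \frac{492}{5}$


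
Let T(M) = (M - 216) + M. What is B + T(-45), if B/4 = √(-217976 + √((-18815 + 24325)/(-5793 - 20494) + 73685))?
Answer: -306 + 4*26287^(¾)*√(√1936952085 - 217976*√26287)/26287 ≈ -306.0 + 1866.4*I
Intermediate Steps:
T(M) = -216 + 2*M (T(M) = (-216 + M) + M = -216 + 2*M)
B = 4*√(-217976 + √50916659458395/26287) (B = 4*√(-217976 + √((-18815 + 24325)/(-5793 - 20494) + 73685)) = 4*√(-217976 + √(5510/(-26287) + 73685)) = 4*√(-217976 + √(5510*(-1/26287) + 73685)) = 4*√(-217976 + √(-5510/26287 + 73685)) = 4*√(-217976 + √(1936952085/26287)) = 4*√(-217976 + √50916659458395/26287) ≈ 1866.4*I)
B + T(-45) = 4*26287^(¾)*√(√1936952085 - 217976*√26287)/26287 + (-216 + 2*(-45)) = 4*26287^(¾)*√(√1936952085 - 217976*√26287)/26287 + (-216 - 90) = 4*26287^(¾)*√(√1936952085 - 217976*√26287)/26287 - 306 = -306 + 4*26287^(¾)*√(√1936952085 - 217976*√26287)/26287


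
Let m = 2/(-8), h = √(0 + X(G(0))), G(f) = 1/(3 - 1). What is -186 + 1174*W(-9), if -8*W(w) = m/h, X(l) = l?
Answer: -186 + 587*√2/16 ≈ -134.12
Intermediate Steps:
G(f) = ½ (G(f) = 1/2 = ½)
h = √2/2 (h = √(0 + ½) = √(½) = √2/2 ≈ 0.70711)
m = -¼ (m = 2*(-⅛) = -¼ ≈ -0.25000)
W(w) = √2/32 (W(w) = -(-1)/(32*(√2/2)) = -(-1)*√2/32 = √2/32)
-186 + 1174*W(-9) = -186 + 1174*(√2/32) = -186 + 587*√2/16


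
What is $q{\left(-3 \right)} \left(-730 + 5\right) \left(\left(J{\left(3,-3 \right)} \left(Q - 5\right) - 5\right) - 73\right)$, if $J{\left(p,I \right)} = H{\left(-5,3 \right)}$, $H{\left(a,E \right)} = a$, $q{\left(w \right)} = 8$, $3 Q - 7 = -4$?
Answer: $336400$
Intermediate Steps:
$Q = 1$ ($Q = \frac{7}{3} + \frac{1}{3} \left(-4\right) = \frac{7}{3} - \frac{4}{3} = 1$)
$J{\left(p,I \right)} = -5$
$q{\left(-3 \right)} \left(-730 + 5\right) \left(\left(J{\left(3,-3 \right)} \left(Q - 5\right) - 5\right) - 73\right) = 8 \left(-730 + 5\right) \left(\left(- 5 \left(1 - 5\right) - 5\right) - 73\right) = 8 \left(- 725 \left(\left(- 5 \left(1 - 5\right) - 5\right) - 73\right)\right) = 8 \left(- 725 \left(\left(\left(-5\right) \left(-4\right) - 5\right) - 73\right)\right) = 8 \left(- 725 \left(\left(20 - 5\right) - 73\right)\right) = 8 \left(- 725 \left(15 - 73\right)\right) = 8 \left(\left(-725\right) \left(-58\right)\right) = 8 \cdot 42050 = 336400$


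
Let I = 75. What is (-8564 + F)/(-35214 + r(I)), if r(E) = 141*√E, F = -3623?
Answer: 143051006/412844907 + 2863945*√3/412844907 ≈ 0.35852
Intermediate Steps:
(-8564 + F)/(-35214 + r(I)) = (-8564 - 3623)/(-35214 + 141*√75) = -12187/(-35214 + 141*(5*√3)) = -12187/(-35214 + 705*√3)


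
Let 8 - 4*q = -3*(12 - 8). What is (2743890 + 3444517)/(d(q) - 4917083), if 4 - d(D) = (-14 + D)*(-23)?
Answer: -6188407/4917286 ≈ -1.2585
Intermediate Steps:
q = 5 (q = 2 - (-3)*(12 - 8)/4 = 2 - (-3)*4/4 = 2 - 1/4*(-12) = 2 + 3 = 5)
d(D) = -318 + 23*D (d(D) = 4 - (-14 + D)*(-23) = 4 - (322 - 23*D) = 4 + (-322 + 23*D) = -318 + 23*D)
(2743890 + 3444517)/(d(q) - 4917083) = (2743890 + 3444517)/((-318 + 23*5) - 4917083) = 6188407/((-318 + 115) - 4917083) = 6188407/(-203 - 4917083) = 6188407/(-4917286) = 6188407*(-1/4917286) = -6188407/4917286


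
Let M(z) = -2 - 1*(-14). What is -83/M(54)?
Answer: -83/12 ≈ -6.9167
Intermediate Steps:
M(z) = 12 (M(z) = -2 + 14 = 12)
-83/M(54) = -83/12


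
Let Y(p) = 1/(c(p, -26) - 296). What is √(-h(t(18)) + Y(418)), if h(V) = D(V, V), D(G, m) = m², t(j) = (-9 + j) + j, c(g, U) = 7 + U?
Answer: 2*I*√2009315/105 ≈ 27.0*I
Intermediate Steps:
t(j) = -9 + 2*j
Y(p) = -1/315 (Y(p) = 1/((7 - 26) - 296) = 1/(-19 - 296) = 1/(-315) = -1/315)
h(V) = V²
√(-h(t(18)) + Y(418)) = √(-(-9 + 2*18)² - 1/315) = √(-(-9 + 36)² - 1/315) = √(-1*27² - 1/315) = √(-1*729 - 1/315) = √(-729 - 1/315) = √(-229636/315) = 2*I*√2009315/105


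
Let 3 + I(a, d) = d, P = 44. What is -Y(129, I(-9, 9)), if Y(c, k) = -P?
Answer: 44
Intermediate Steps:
I(a, d) = -3 + d
Y(c, k) = -44 (Y(c, k) = -1*44 = -44)
-Y(129, I(-9, 9)) = -1*(-44) = 44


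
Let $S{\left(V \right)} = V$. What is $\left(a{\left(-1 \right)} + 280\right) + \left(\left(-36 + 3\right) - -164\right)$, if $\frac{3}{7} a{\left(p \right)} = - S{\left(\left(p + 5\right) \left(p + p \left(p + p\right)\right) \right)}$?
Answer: $\frac{1205}{3} \approx 401.67$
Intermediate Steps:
$a{\left(p \right)} = - \frac{7 \left(5 + p\right) \left(p + 2 p^{2}\right)}{3}$ ($a{\left(p \right)} = \frac{7 \left(- \left(p + 5\right) \left(p + p \left(p + p\right)\right)\right)}{3} = \frac{7 \left(- \left(5 + p\right) \left(p + p 2 p\right)\right)}{3} = \frac{7 \left(- \left(5 + p\right) \left(p + 2 p^{2}\right)\right)}{3} = - \frac{7 \left(5 + p\right) \left(p + 2 p^{2}\right)}{3}$)
$\left(a{\left(-1 \right)} + 280\right) + \left(\left(-36 + 3\right) - -164\right) = \left(\left(- \frac{7}{3}\right) \left(-1\right) \left(5 + 2 \left(-1\right)^{2} + 11 \left(-1\right)\right) + 280\right) + \left(\left(-36 + 3\right) - -164\right) = \left(\left(- \frac{7}{3}\right) \left(-1\right) \left(5 + 2 \cdot 1 - 11\right) + 280\right) + \left(-33 + 164\right) = \left(\left(- \frac{7}{3}\right) \left(-1\right) \left(5 + 2 - 11\right) + 280\right) + 131 = \left(\left(- \frac{7}{3}\right) \left(-1\right) \left(-4\right) + 280\right) + 131 = \left(- \frac{28}{3} + 280\right) + 131 = \frac{812}{3} + 131 = \frac{1205}{3}$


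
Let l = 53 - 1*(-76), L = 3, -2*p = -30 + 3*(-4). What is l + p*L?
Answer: 192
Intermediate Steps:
p = 21 (p = -(-30 + 3*(-4))/2 = -(-30 - 12)/2 = -½*(-42) = 21)
l = 129 (l = 53 + 76 = 129)
l + p*L = 129 + 21*3 = 129 + 63 = 192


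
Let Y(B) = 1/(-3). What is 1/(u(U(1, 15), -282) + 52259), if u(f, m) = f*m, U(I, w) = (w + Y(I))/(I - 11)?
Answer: 5/263363 ≈ 1.8985e-5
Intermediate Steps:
Y(B) = -⅓
U(I, w) = (-⅓ + w)/(-11 + I) (U(I, w) = (w - ⅓)/(I - 11) = (-⅓ + w)/(-11 + I))
1/(u(U(1, 15), -282) + 52259) = 1/(((-⅓ + 15)/(-11 + 1))*(-282) + 52259) = 1/(((44/3)/(-10))*(-282) + 52259) = 1/(-⅒*44/3*(-282) + 52259) = 1/(-22/15*(-282) + 52259) = 1/(2068/5 + 52259) = 1/(263363/5) = 5/263363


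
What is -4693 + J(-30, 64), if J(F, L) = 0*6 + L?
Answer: -4629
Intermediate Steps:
J(F, L) = L (J(F, L) = 0 + L = L)
-4693 + J(-30, 64) = -4693 + 64 = -4629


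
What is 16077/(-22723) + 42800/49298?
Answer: 89990227/560099227 ≈ 0.16067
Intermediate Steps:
16077/(-22723) + 42800/49298 = 16077*(-1/22723) + 42800*(1/49298) = -16077/22723 + 21400/24649 = 89990227/560099227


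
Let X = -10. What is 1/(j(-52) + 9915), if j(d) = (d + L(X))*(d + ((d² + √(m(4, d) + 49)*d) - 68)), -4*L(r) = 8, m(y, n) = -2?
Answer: -43207/5477005011 - 312*√47/1825668337 ≈ -9.0604e-6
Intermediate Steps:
L(r) = -2 (L(r) = -¼*8 = -2)
j(d) = (-2 + d)*(-68 + d + d² + d*√47) (j(d) = (d - 2)*(d + ((d² + √(-2 + 49)*d) - 68)) = (-2 + d)*(d + ((d² + √47*d) - 68)) = (-2 + d)*(d + ((d² + d*√47) - 68)) = (-2 + d)*(d + (-68 + d² + d*√47)) = (-2 + d)*(-68 + d + d² + d*√47))
1/(j(-52) + 9915) = 1/((136 + (-52)³ - 1*(-52)² - 70*(-52) + √47*(-52)² - 2*(-52)*√47) + 9915) = 1/((136 - 140608 - 1*2704 + 3640 + √47*2704 + 104*√47) + 9915) = 1/((136 - 140608 - 2704 + 3640 + 2704*√47 + 104*√47) + 9915) = 1/((-139536 + 2808*√47) + 9915) = 1/(-129621 + 2808*√47)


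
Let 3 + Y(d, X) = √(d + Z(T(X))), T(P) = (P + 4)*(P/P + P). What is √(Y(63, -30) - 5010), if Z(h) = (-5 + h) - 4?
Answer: √(-5013 + 2*√202) ≈ 70.602*I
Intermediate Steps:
T(P) = (1 + P)*(4 + P) (T(P) = (4 + P)*(1 + P) = (1 + P)*(4 + P))
Z(h) = -9 + h
Y(d, X) = -3 + √(-5 + d + X² + 5*X) (Y(d, X) = -3 + √(d + (-9 + (4 + X² + 5*X))) = -3 + √(d + (-5 + X² + 5*X)) = -3 + √(-5 + d + X² + 5*X))
√(Y(63, -30) - 5010) = √((-3 + √(-5 + 63 + (-30)² + 5*(-30))) - 5010) = √((-3 + √(-5 + 63 + 900 - 150)) - 5010) = √((-3 + √808) - 5010) = √((-3 + 2*√202) - 5010) = √(-5013 + 2*√202)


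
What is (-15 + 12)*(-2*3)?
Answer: 18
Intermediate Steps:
(-15 + 12)*(-2*3) = -3*(-6) = 18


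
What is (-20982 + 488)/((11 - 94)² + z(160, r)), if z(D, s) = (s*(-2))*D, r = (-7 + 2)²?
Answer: 20494/1111 ≈ 18.446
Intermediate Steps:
r = 25 (r = (-5)² = 25)
z(D, s) = -2*D*s (z(D, s) = (-2*s)*D = -2*D*s)
(-20982 + 488)/((11 - 94)² + z(160, r)) = (-20982 + 488)/((11 - 94)² - 2*160*25) = -20494/((-83)² - 8000) = -20494/(6889 - 8000) = -20494/(-1111) = -20494*(-1/1111) = 20494/1111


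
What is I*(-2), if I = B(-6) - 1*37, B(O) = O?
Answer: 86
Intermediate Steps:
I = -43 (I = -6 - 1*37 = -6 - 37 = -43)
I*(-2) = -43*(-2) = 86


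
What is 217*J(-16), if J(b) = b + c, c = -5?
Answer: -4557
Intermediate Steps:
J(b) = -5 + b (J(b) = b - 5 = -5 + b)
217*J(-16) = 217*(-5 - 16) = 217*(-21) = -4557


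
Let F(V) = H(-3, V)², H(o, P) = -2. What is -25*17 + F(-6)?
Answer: -421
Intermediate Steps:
F(V) = 4 (F(V) = (-2)² = 4)
-25*17 + F(-6) = -25*17 + 4 = -425 + 4 = -421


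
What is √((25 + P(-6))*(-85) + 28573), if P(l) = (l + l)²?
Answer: 8*√222 ≈ 119.20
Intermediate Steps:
P(l) = 4*l² (P(l) = (2*l)² = 4*l²)
√((25 + P(-6))*(-85) + 28573) = √((25 + 4*(-6)²)*(-85) + 28573) = √((25 + 4*36)*(-85) + 28573) = √((25 + 144)*(-85) + 28573) = √(169*(-85) + 28573) = √(-14365 + 28573) = √14208 = 8*√222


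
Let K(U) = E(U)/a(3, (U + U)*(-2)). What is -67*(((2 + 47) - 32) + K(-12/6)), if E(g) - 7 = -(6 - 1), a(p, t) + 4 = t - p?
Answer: -1273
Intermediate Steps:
a(p, t) = -4 + t - p (a(p, t) = -4 + (t - p) = -4 + t - p)
E(g) = 2 (E(g) = 7 - (6 - 1) = 7 - 1*5 = 7 - 5 = 2)
K(U) = 2/(-7 - 4*U) (K(U) = 2/(-4 + (U + U)*(-2) - 1*3) = 2/(-4 + (2*U)*(-2) - 3) = 2/(-4 - 4*U - 3) = 2/(-7 - 4*U))
-67*(((2 + 47) - 32) + K(-12/6)) = -67*(((2 + 47) - 32) - 2/(7 + 4*(-12/6))) = -67*((49 - 32) - 2/(7 + 4*(-12*⅙))) = -67*(17 - 2/(7 + 4*(-2))) = -67*(17 - 2/(7 - 8)) = -67*(17 - 2/(-1)) = -67*(17 - 2*(-1)) = -67*(17 + 2) = -67*19 = -1273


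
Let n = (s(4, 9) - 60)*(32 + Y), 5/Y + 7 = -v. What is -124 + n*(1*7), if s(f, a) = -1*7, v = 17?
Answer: -360823/24 ≈ -15034.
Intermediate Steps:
s(f, a) = -7
Y = -5/24 (Y = 5/(-7 - 1*17) = 5/(-7 - 17) = 5/(-24) = 5*(-1/24) = -5/24 ≈ -0.20833)
n = -51121/24 (n = (-7 - 60)*(32 - 5/24) = -67*763/24 = -51121/24 ≈ -2130.0)
-124 + n*(1*7) = -124 - 51121*7/24 = -124 - 51121/24*7 = -124 - 357847/24 = -360823/24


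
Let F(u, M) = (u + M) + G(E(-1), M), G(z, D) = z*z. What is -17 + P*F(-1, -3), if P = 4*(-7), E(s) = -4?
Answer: -353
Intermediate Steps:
G(z, D) = z²
F(u, M) = 16 + M + u (F(u, M) = (u + M) + (-4)² = (M + u) + 16 = 16 + M + u)
P = -28
-17 + P*F(-1, -3) = -17 - 28*(16 - 3 - 1) = -17 - 28*12 = -17 - 336 = -353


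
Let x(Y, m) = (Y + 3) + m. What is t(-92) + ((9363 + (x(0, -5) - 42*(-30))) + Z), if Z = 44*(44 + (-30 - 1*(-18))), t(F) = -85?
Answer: 11944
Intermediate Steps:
Z = 1408 (Z = 44*(44 + (-30 + 18)) = 44*(44 - 12) = 44*32 = 1408)
x(Y, m) = 3 + Y + m (x(Y, m) = (3 + Y) + m = 3 + Y + m)
t(-92) + ((9363 + (x(0, -5) - 42*(-30))) + Z) = -85 + ((9363 + ((3 + 0 - 5) - 42*(-30))) + 1408) = -85 + ((9363 + (-2 + 1260)) + 1408) = -85 + ((9363 + 1258) + 1408) = -85 + (10621 + 1408) = -85 + 12029 = 11944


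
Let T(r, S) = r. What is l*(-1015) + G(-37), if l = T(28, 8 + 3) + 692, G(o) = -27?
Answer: -730827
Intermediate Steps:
l = 720 (l = 28 + 692 = 720)
l*(-1015) + G(-37) = 720*(-1015) - 27 = -730800 - 27 = -730827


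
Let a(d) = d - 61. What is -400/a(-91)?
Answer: 50/19 ≈ 2.6316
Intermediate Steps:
a(d) = -61 + d
-400/a(-91) = -400/(-61 - 91) = -400/(-152) = -400*(-1/152) = 50/19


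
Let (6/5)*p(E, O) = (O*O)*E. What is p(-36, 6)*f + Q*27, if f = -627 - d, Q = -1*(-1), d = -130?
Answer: 536787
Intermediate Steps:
p(E, O) = 5*E*O**2/6 (p(E, O) = 5*((O*O)*E)/6 = 5*(O**2*E)/6 = 5*(E*O**2)/6 = 5*E*O**2/6)
Q = 1
f = -497 (f = -627 - 1*(-130) = -627 + 130 = -497)
p(-36, 6)*f + Q*27 = ((5/6)*(-36)*6**2)*(-497) + 1*27 = ((5/6)*(-36)*36)*(-497) + 27 = -1080*(-497) + 27 = 536760 + 27 = 536787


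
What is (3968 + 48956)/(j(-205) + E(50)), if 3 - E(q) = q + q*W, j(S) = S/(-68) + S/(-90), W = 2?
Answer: -32389488/86725 ≈ -373.47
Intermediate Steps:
j(S) = -79*S/3060 (j(S) = S*(-1/68) + S*(-1/90) = -S/68 - S/90 = -79*S/3060)
E(q) = 3 - 3*q (E(q) = 3 - (q + q*2) = 3 - (q + 2*q) = 3 - 3*q)
(3968 + 48956)/(j(-205) + E(50)) = (3968 + 48956)/(-79/3060*(-205) + (3 - 3*50)) = 52924/(3239/612 + (3 - 150)) = 52924/(3239/612 - 147) = 52924/(-86725/612) = 52924*(-612/86725) = -32389488/86725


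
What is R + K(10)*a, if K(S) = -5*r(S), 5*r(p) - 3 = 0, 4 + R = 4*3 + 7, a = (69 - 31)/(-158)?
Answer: 1242/79 ≈ 15.722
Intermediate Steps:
a = -19/79 (a = 38*(-1/158) = -19/79 ≈ -0.24051)
R = 15 (R = -4 + (4*3 + 7) = -4 + (12 + 7) = -4 + 19 = 15)
r(p) = ⅗ (r(p) = ⅗ + (⅕)*0 = ⅗ + 0 = ⅗)
K(S) = -3 (K(S) = -5*⅗ = -3)
R + K(10)*a = 15 - 3*(-19/79) = 15 + 57/79 = 1242/79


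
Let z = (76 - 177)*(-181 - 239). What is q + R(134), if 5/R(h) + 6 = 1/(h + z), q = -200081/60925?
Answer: -64048293413/15555553775 ≈ -4.1174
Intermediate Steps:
q = -200081/60925 (q = -200081*1/60925 = -200081/60925 ≈ -3.2841)
z = 42420 (z = -101*(-420) = 42420)
R(h) = 5/(-6 + 1/(42420 + h)) (R(h) = 5/(-6 + 1/(h + 42420)) = 5/(-6 + 1/(42420 + h)))
q + R(134) = -200081/60925 + 5*(-42420 - 1*134)/(254519 + 6*134) = -200081/60925 + 5*(-42420 - 134)/(254519 + 804) = -200081/60925 + 5*(-42554)/255323 = -200081/60925 + 5*(1/255323)*(-42554) = -200081/60925 - 212770/255323 = -64048293413/15555553775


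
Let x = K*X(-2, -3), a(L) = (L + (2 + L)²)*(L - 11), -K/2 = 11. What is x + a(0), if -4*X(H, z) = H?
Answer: -55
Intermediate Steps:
K = -22 (K = -2*11 = -22)
X(H, z) = -H/4
a(L) = (-11 + L)*(L + (2 + L)²) (a(L) = (L + (2 + L)²)*(-11 + L) = (-11 + L)*(L + (2 + L)²))
x = -11 (x = -(-11)*(-2)/2 = -22*½ = -11)
x + a(0) = -11 + (-44 + 0³ - 51*0 - 6*0²) = -11 + (-44 + 0 + 0 - 6*0) = -11 + (-44 + 0 + 0 + 0) = -11 - 44 = -55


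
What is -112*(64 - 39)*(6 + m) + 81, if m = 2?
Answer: -22319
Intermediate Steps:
-112*(64 - 39)*(6 + m) + 81 = -112*(64 - 39)*(6 + 2) + 81 = -2800*8 + 81 = -112*200 + 81 = -22400 + 81 = -22319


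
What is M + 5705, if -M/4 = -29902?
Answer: 125313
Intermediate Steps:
M = 119608 (M = -4*(-29902) = 119608)
M + 5705 = 119608 + 5705 = 125313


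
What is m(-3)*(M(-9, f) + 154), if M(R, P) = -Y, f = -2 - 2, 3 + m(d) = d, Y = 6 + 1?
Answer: -882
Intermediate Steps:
Y = 7
m(d) = -3 + d
f = -4
M(R, P) = -7 (M(R, P) = -1*7 = -7)
m(-3)*(M(-9, f) + 154) = (-3 - 3)*(-7 + 154) = -6*147 = -882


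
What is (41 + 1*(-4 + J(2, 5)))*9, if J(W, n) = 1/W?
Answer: 675/2 ≈ 337.50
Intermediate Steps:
(41 + 1*(-4 + J(2, 5)))*9 = (41 + 1*(-4 + 1/2))*9 = (41 + 1*(-7/2))*9 = (41 - 7/2)*9 = (75/2)*9 = 675/2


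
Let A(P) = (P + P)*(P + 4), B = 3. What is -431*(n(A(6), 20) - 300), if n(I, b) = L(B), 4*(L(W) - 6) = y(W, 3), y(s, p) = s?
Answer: 505563/4 ≈ 1.2639e+5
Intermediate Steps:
L(W) = 6 + W/4
A(P) = 2*P*(4 + P) (A(P) = (2*P)*(4 + P) = 2*P*(4 + P))
n(I, b) = 27/4 (n(I, b) = 6 + (1/4)*3 = 6 + 3/4 = 27/4)
-431*(n(A(6), 20) - 300) = -431*(27/4 - 300) = -431*(-1173/4) = 505563/4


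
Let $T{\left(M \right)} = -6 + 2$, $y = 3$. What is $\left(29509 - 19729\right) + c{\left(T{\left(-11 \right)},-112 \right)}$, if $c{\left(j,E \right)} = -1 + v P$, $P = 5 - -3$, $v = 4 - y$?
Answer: $9787$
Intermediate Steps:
$v = 1$ ($v = 4 - 3 = 1$)
$P = 8$ ($P = 5 + 3 = 8$)
$T{\left(M \right)} = -4$
$c{\left(j,E \right)} = 7$ ($c{\left(j,E \right)} = -1 + 1 \cdot 8 = -1 + 8 = 7$)
$\left(29509 - 19729\right) + c{\left(T{\left(-11 \right)},-112 \right)} = \left(29509 - 19729\right) + 7 = 9780 + 7 = 9787$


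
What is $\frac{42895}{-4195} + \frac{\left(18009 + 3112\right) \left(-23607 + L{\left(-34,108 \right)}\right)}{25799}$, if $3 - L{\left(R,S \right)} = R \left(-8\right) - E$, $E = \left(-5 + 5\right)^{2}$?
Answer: $- \frac{423316441265}{21645361} \approx -19557.0$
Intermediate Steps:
$E = 0$ ($E = 0^{2} = 0$)
$L{\left(R,S \right)} = 3 + 8 R$ ($L{\left(R,S \right)} = 3 - \left(R \left(-8\right) - 0\right) = 3 - \left(- 8 R + 0\right) = 3 - - 8 R = 3 + 8 R$)
$\frac{42895}{-4195} + \frac{\left(18009 + 3112\right) \left(-23607 + L{\left(-34,108 \right)}\right)}{25799} = \frac{42895}{-4195} + \frac{\left(18009 + 3112\right) \left(-23607 + \left(3 + 8 \left(-34\right)\right)\right)}{25799} = 42895 \left(- \frac{1}{4195}\right) + 21121 \left(-23607 + \left(3 - 272\right)\right) \frac{1}{25799} = - \frac{8579}{839} + 21121 \left(-23607 - 269\right) \frac{1}{25799} = - \frac{8579}{839} + 21121 \left(-23876\right) \frac{1}{25799} = - \frac{8579}{839} - \frac{504284996}{25799} = - \frac{423316441265}{21645361}$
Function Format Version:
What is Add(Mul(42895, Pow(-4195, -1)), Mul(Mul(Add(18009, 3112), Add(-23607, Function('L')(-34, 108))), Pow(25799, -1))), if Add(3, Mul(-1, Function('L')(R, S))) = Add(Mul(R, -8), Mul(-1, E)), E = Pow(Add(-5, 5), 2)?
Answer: Rational(-423316441265, 21645361) ≈ -19557.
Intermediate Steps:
E = 0 (E = Pow(0, 2) = 0)
Function('L')(R, S) = Add(3, Mul(8, R)) (Function('L')(R, S) = Add(3, Mul(-1, Add(Mul(R, -8), Mul(-1, 0)))) = Add(3, Mul(-1, Add(Mul(-8, R), 0))) = Add(3, Mul(-1, Mul(-8, R))) = Add(3, Mul(8, R)))
Add(Mul(42895, Pow(-4195, -1)), Mul(Mul(Add(18009, 3112), Add(-23607, Function('L')(-34, 108))), Pow(25799, -1))) = Add(Mul(42895, Pow(-4195, -1)), Mul(Mul(Add(18009, 3112), Add(-23607, Add(3, Mul(8, -34)))), Pow(25799, -1))) = Add(Mul(42895, Rational(-1, 4195)), Mul(Mul(21121, Add(-23607, Add(3, -272))), Rational(1, 25799))) = Add(Rational(-8579, 839), Mul(Mul(21121, Add(-23607, -269)), Rational(1, 25799))) = Add(Rational(-8579, 839), Mul(Mul(21121, -23876), Rational(1, 25799))) = Add(Rational(-8579, 839), Mul(-504284996, Rational(1, 25799))) = Add(Rational(-8579, 839), Rational(-504284996, 25799)) = Rational(-423316441265, 21645361)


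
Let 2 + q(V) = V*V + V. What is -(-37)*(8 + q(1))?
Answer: 296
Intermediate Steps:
q(V) = -2 + V + V² (q(V) = -2 + (V*V + V) = -2 + (V² + V) = -2 + (V + V²) = -2 + V + V²)
-(-37)*(8 + q(1)) = -(-37)*(8 + (-2 + 1 + 1²)) = -(-37)*(8 + (-2 + 1 + 1)) = -(-37)*(8 + 0) = -(-37)*8 = -1*(-296) = 296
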